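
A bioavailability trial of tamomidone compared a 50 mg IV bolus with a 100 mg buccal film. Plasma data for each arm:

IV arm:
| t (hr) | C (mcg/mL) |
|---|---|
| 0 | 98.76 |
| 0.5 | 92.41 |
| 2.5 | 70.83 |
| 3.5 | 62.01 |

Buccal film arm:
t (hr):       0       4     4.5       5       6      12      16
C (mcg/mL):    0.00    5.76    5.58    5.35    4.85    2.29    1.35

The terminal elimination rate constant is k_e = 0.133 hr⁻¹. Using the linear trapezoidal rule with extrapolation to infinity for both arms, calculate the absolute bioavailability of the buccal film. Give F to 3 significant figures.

F = 0.0410

Trapezoidal AUC_0→3.5 (IV):
  [0→0.5]: (98.76+92.41)/2 × 0.5 = 47.7925
  [0.5→2.5]: (92.41+70.83)/2 × 2 = 163.24
  [2.5→3.5]: (70.83+62.01)/2 × 1 = 66.42
  Sum = 277.4525 mcg/mL·hr
IV tail: 62.01/0.133 = 466.241; AUC_iv,0→∞ = 277.4525 + 466.241 = 743.6935 mcg/mL·hr
Trapezoidal AUC_0→16 (buccal film):
  [0→4]: (0.00+5.76)/2 × 4 = 11.52
  [4→4.5]: (5.76+5.58)/2 × 0.5 = 2.835
  [4.5→5]: (5.58+5.35)/2 × 0.5 = 2.7325
  [5→6]: (5.35+4.85)/2 × 1 = 5.1
  [6→12]: (4.85+2.29)/2 × 6 = 21.42
  [12→16]: (2.29+1.35)/2 × 4 = 7.28
  Sum = 50.8875 mcg/mL·hr
buccal film tail: 1.35/0.133 = 10.150; AUC_ev,0→∞ = 50.8875 + 10.150 = 61.0375 mcg/mL·hr
F = (AUC_ev/D_ev)/(AUC_iv/D_iv) = (61.0375/100)/(743.6935/50) = 0.610375/14.87387 = 0.0410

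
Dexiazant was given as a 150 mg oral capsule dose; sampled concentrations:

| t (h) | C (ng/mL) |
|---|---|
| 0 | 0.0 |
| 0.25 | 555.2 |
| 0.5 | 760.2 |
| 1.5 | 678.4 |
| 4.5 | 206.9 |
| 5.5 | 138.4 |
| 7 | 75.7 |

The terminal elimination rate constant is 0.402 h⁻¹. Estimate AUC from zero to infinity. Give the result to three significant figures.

AUC = 2800 ng/mL·h

Trapezoidal AUC_0→7:
  [0→0.25]: (0.0+555.2)/2 × 0.25 = 69.4
  [0.25→0.5]: (555.2+760.2)/2 × 0.25 = 164.425
  [0.5→1.5]: (760.2+678.4)/2 × 1 = 719.3
  [1.5→4.5]: (678.4+206.9)/2 × 3 = 1327.95
  [4.5→5.5]: (206.9+138.4)/2 × 1 = 172.65
  [5.5→7]: (138.4+75.7)/2 × 1.5 = 160.575
  Sum = 2614.3 ng/mL·h
Extrapolated tail: C_last / k_e = 75.7 / 0.402 = 188.308
AUC_0→∞ = 2614.3 + 188.308 = 2802.608 ng/mL·h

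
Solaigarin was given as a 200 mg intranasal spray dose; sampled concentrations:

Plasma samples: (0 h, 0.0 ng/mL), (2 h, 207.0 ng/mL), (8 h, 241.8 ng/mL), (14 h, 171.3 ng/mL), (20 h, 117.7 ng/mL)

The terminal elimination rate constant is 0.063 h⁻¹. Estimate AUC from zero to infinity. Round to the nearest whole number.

AUC = 5528 ng/mL·h

Trapezoidal AUC_0→20:
  [0→2]: (0.0+207.0)/2 × 2 = 207.0
  [2→8]: (207.0+241.8)/2 × 6 = 1346.4
  [8→14]: (241.8+171.3)/2 × 6 = 1239.3
  [14→20]: (171.3+117.7)/2 × 6 = 867.0
  Sum = 3659.7 ng/mL·h
Extrapolated tail: C_last / k_e = 117.7 / 0.063 = 1868.254
AUC_0→∞ = 3659.7 + 1868.254 = 5527.954 ng/mL·h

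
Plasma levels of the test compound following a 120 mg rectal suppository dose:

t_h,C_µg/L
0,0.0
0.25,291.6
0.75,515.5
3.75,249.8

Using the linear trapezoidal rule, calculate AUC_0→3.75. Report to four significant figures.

AUC = 1386 µg/L·h

Trapezoidal AUC_0→3.75:
  [0→0.25]: (0.0+291.6)/2 × 0.25 = 36.45
  [0.25→0.75]: (291.6+515.5)/2 × 0.5 = 201.775
  [0.75→3.75]: (515.5+249.8)/2 × 3 = 1147.95
  Sum = 1386.175 µg/L·h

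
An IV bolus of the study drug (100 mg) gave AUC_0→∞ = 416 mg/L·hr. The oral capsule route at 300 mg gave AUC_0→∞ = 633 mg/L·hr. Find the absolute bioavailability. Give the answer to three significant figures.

F = 0.507

F = (AUC_ev / D_ev) / (AUC_iv / D_iv)
  = (633/300) / (416/100)
  = 2.11 / 4.16 = 0.5072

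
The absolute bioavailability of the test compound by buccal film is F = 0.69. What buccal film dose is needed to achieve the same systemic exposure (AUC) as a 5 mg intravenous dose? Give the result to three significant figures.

For equal systemic exposure: F × D_ev = D_iv
D_ev = D_iv / F = 5 / 0.69 = 7.24638 mg

D_buccal = 7.25 mg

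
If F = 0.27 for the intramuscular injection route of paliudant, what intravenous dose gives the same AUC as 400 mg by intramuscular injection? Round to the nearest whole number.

Systemic exposure from an extravascular dose = F × D_ev, so the equivalent IV dose is F × D_ev.
D_iv = F × D_ev = 0.27 × 400 = 108 mg

D_iv = 108 mg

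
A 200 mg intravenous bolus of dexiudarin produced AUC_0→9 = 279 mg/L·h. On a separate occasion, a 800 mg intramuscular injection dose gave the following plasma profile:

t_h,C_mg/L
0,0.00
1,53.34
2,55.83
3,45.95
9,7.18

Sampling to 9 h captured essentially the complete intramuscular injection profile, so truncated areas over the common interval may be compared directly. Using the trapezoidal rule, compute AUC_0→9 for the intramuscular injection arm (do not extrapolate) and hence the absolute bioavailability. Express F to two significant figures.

F = 0.26

Trapezoidal AUC_0→9 (intramuscular injection):
  [0→1]: (0.00+53.34)/2 × 1 = 26.67
  [1→2]: (53.34+55.83)/2 × 1 = 54.585
  [2→3]: (55.83+45.95)/2 × 1 = 50.89
  [3→9]: (45.95+7.18)/2 × 6 = 159.39
  Sum = 291.535 mg/L·h
F = (AUC_ev/D_ev)/(AUC_iv/D_iv) = (291.535/800)/(279/200) = 0.36441875/1.395 = 0.2612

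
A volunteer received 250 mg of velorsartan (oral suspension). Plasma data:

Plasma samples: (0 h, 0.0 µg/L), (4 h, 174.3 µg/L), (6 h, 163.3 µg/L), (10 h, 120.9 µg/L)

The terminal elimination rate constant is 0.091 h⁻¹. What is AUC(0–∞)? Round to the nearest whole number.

AUC = 2583 µg/L·h

Trapezoidal AUC_0→10:
  [0→4]: (0.0+174.3)/2 × 4 = 348.6
  [4→6]: (174.3+163.3)/2 × 2 = 337.6
  [6→10]: (163.3+120.9)/2 × 4 = 568.4
  Sum = 1254.6 µg/L·h
Extrapolated tail: C_last / k_e = 120.9 / 0.091 = 1328.571
AUC_0→∞ = 1254.6 + 1328.571 = 2583.171 µg/L·h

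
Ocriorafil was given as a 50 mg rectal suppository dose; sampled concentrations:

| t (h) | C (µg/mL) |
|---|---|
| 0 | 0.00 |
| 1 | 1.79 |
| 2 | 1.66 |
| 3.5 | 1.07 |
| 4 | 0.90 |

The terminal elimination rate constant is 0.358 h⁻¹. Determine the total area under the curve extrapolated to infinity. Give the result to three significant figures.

Trapezoidal AUC_0→4:
  [0→1]: (0.00+1.79)/2 × 1 = 0.895
  [1→2]: (1.79+1.66)/2 × 1 = 1.725
  [2→3.5]: (1.66+1.07)/2 × 1.5 = 2.0475
  [3.5→4]: (1.07+0.90)/2 × 0.5 = 0.4925
  Sum = 5.16 µg/mL·h
Extrapolated tail: C_last / k_e = 0.90 / 0.358 = 2.514
AUC_0→∞ = 5.16 + 2.514 = 7.674 µg/mL·h

AUC = 7.67 µg/mL·h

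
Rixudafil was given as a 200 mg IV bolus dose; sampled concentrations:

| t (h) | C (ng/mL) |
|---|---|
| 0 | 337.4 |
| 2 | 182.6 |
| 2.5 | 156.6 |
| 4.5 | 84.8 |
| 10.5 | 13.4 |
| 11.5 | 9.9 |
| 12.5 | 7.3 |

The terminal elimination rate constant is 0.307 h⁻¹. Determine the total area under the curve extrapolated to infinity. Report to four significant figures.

AUC = 1185 ng/mL·h

Trapezoidal AUC_0→12.5:
  [0→2]: (337.4+182.6)/2 × 2 = 520.0
  [2→2.5]: (182.6+156.6)/2 × 0.5 = 84.8
  [2.5→4.5]: (156.6+84.8)/2 × 2 = 241.4
  [4.5→10.5]: (84.8+13.4)/2 × 6 = 294.6
  [10.5→11.5]: (13.4+9.9)/2 × 1 = 11.65
  [11.5→12.5]: (9.9+7.3)/2 × 1 = 8.6
  Sum = 1161.05 ng/mL·h
Extrapolated tail: C_last / k_e = 7.3 / 0.307 = 23.779
AUC_0→∞ = 1161.05 + 23.779 = 1184.829 ng/mL·h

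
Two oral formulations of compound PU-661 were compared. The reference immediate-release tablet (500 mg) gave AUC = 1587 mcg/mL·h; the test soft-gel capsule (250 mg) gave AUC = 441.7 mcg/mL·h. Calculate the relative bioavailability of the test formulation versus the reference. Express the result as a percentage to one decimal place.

F_rel = 55.7%

F_rel = (AUC_test/D_test) / (AUC_ref/D_ref)
      = (441.7/250) / (1587/500)
      = 1.7668 / 3.174 = 0.5566 = 55.66%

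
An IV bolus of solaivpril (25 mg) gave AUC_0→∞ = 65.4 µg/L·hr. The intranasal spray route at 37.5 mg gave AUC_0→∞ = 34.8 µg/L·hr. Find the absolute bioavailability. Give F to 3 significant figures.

F = (AUC_ev / D_ev) / (AUC_iv / D_iv)
  = (34.8/37.5) / (65.4/25)
  = 0.928 / 2.616 = 0.3547

F = 0.355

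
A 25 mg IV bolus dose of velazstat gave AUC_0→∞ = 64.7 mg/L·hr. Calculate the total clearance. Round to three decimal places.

CL = Dose_iv / AUC_0→∞
   = 25 / 64.7 = 0.386399 L/hr

CL = 0.386 L/hr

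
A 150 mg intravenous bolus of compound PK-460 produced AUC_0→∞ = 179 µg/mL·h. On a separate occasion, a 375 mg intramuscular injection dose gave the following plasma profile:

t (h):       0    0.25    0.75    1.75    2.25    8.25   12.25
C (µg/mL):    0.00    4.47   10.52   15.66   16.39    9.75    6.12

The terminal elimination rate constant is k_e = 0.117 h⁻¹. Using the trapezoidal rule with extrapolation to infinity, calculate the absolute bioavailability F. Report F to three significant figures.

F = 0.420

Trapezoidal AUC_0→12.25 (intramuscular injection):
  [0→0.25]: (0.00+4.47)/2 × 0.25 = 0.55875
  [0.25→0.75]: (4.47+10.52)/2 × 0.5 = 3.7475
  [0.75→1.75]: (10.52+15.66)/2 × 1 = 13.09
  [1.75→2.25]: (15.66+16.39)/2 × 0.5 = 8.0125
  [2.25→8.25]: (16.39+9.75)/2 × 6 = 78.42
  [8.25→12.25]: (9.75+6.12)/2 × 4 = 31.74
  Sum = 135.56875 µg/mL·h
Tail: C_last/k_e = 6.12/0.117 = 52.308
AUC_0→∞ (intramuscular injection) = 135.56875 + 52.308 = 187.87675 µg/mL·h
F = (AUC_ev/D_ev)/(AUC_iv/D_iv) = (187.87675/375)/(179/150) = 0.501005/1.19333 = 0.4198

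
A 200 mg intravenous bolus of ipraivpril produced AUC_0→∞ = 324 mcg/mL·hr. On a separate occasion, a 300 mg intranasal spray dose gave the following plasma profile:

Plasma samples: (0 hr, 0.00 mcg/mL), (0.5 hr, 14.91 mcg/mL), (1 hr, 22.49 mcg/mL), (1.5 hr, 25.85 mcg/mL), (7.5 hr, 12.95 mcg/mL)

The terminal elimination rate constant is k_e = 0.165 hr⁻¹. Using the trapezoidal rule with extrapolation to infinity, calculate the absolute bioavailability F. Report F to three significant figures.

Trapezoidal AUC_0→7.5 (intranasal spray):
  [0→0.5]: (0.00+14.91)/2 × 0.5 = 3.7275
  [0.5→1]: (14.91+22.49)/2 × 0.5 = 9.35
  [1→1.5]: (22.49+25.85)/2 × 0.5 = 12.085
  [1.5→7.5]: (25.85+12.95)/2 × 6 = 116.4
  Sum = 141.5625 mcg/mL·hr
Tail: C_last/k_e = 12.95/0.165 = 78.485
AUC_0→∞ (intranasal spray) = 141.5625 + 78.485 = 220.0475 mcg/mL·hr
F = (AUC_ev/D_ev)/(AUC_iv/D_iv) = (220.0475/300)/(324/200) = 0.733492/1.62 = 0.4528

F = 0.453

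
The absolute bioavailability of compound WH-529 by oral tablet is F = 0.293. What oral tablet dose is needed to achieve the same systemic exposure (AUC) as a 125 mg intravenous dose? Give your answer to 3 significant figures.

D_oral = 427 mg

For equal systemic exposure: F × D_ev = D_iv
D_ev = D_iv / F = 125 / 0.293 = 426.621 mg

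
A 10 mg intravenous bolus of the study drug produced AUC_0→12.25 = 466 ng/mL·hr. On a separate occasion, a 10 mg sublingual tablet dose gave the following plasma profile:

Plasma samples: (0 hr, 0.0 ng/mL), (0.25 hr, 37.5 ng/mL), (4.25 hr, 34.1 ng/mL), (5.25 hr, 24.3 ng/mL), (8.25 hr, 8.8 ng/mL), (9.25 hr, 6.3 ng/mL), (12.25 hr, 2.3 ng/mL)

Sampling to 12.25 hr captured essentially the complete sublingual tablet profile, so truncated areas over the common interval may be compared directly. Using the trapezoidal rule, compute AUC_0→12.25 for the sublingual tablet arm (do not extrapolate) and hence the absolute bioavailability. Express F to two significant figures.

Trapezoidal AUC_0→12.25 (sublingual tablet):
  [0→0.25]: (0.0+37.5)/2 × 0.25 = 4.6875
  [0.25→4.25]: (37.5+34.1)/2 × 4 = 143.2
  [4.25→5.25]: (34.1+24.3)/2 × 1 = 29.2
  [5.25→8.25]: (24.3+8.8)/2 × 3 = 49.65
  [8.25→9.25]: (8.8+6.3)/2 × 1 = 7.55
  [9.25→12.25]: (6.3+2.3)/2 × 3 = 12.9
  Sum = 247.1875 ng/mL·hr
F = (AUC_ev/D_ev)/(AUC_iv/D_iv) = (247.1875/10)/(466/10) = 24.71875/46.6 = 0.5304

F = 0.53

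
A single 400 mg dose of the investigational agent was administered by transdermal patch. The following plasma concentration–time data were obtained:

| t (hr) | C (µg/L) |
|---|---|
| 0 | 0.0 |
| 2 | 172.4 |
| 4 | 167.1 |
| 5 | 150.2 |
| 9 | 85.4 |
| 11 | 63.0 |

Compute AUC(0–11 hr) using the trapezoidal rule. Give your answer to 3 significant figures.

Trapezoidal AUC_0→11:
  [0→2]: (0.0+172.4)/2 × 2 = 172.4
  [2→4]: (172.4+167.1)/2 × 2 = 339.5
  [4→5]: (167.1+150.2)/2 × 1 = 158.65
  [5→9]: (150.2+85.4)/2 × 4 = 471.2
  [9→11]: (85.4+63.0)/2 × 2 = 148.4
  Sum = 1290.15 µg/L·hr

AUC = 1290 µg/L·hr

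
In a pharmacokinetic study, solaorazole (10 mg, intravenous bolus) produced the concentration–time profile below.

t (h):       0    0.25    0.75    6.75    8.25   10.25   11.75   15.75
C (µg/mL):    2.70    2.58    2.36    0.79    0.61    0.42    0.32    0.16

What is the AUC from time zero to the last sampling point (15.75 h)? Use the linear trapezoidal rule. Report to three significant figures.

AUC = 14.9 µg/mL·h

Trapezoidal AUC_0→15.75:
  [0→0.25]: (2.70+2.58)/2 × 0.25 = 0.66
  [0.25→0.75]: (2.58+2.36)/2 × 0.5 = 1.235
  [0.75→6.75]: (2.36+0.79)/2 × 6 = 9.45
  [6.75→8.25]: (0.79+0.61)/2 × 1.5 = 1.05
  [8.25→10.25]: (0.61+0.42)/2 × 2 = 1.03
  [10.25→11.75]: (0.42+0.32)/2 × 1.5 = 0.555
  [11.75→15.75]: (0.32+0.16)/2 × 4 = 0.96
  Sum = 14.94 µg/mL·h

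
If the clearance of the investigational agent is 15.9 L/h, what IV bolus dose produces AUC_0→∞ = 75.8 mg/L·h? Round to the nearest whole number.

Dose_iv = CL × AUC_0→∞
     = 15.9 × 75.8 = 1205.22 mg

Dose = 1205 mg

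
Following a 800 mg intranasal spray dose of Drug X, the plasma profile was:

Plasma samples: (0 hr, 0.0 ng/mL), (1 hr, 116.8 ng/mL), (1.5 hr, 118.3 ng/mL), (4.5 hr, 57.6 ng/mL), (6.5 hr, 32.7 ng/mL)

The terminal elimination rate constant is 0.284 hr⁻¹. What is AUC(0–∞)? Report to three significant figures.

AUC = 586 ng/mL·hr

Trapezoidal AUC_0→6.5:
  [0→1]: (0.0+116.8)/2 × 1 = 58.4
  [1→1.5]: (116.8+118.3)/2 × 0.5 = 58.775
  [1.5→4.5]: (118.3+57.6)/2 × 3 = 263.85
  [4.5→6.5]: (57.6+32.7)/2 × 2 = 90.3
  Sum = 471.325 ng/mL·hr
Extrapolated tail: C_last / k_e = 32.7 / 0.284 = 115.141
AUC_0→∞ = 471.325 + 115.141 = 586.466 ng/mL·hr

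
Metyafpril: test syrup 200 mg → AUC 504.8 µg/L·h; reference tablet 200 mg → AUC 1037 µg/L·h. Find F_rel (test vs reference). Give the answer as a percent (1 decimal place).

F_rel = (AUC_test/D_test) / (AUC_ref/D_ref)
      = (504.8/200) / (1037/200)
      = 2.524 / 5.185 = 0.4868 = 48.68%

F_rel = 48.7%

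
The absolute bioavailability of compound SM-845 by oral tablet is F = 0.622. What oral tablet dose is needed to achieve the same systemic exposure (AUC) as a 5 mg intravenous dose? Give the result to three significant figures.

D_oral = 8.04 mg

For equal systemic exposure: F × D_ev = D_iv
D_ev = D_iv / F = 5 / 0.622 = 8.03859 mg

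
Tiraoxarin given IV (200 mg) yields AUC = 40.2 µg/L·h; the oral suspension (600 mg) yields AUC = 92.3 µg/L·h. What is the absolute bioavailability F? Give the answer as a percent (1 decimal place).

F = (AUC_ev / D_ev) / (AUC_iv / D_iv)
  = (92.3/600) / (40.2/200)
  = 0.153833 / 0.201 = 0.7653
  = 76.53%

F = 76.5%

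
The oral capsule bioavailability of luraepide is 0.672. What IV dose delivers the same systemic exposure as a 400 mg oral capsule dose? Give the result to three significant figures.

Systemic exposure from an extravascular dose = F × D_ev, so the equivalent IV dose is F × D_ev.
D_iv = F × D_ev = 0.672 × 400 = 268.8 mg

D_iv = 269 mg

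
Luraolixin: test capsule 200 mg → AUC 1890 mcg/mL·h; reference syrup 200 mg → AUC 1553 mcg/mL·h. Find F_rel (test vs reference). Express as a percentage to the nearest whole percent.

F_rel = (AUC_test/D_test) / (AUC_ref/D_ref)
      = (1890/200) / (1553/200)
      = 9.45 / 7.765 = 1.2170 = 121.70%

F_rel = 122%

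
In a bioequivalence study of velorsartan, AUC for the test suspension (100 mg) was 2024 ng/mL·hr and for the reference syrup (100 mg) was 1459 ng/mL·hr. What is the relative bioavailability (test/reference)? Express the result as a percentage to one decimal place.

F_rel = (AUC_test/D_test) / (AUC_ref/D_ref)
      = (2024/100) / (1459/100)
      = 20.24 / 14.59 = 1.3873 = 138.73%

F_rel = 138.7%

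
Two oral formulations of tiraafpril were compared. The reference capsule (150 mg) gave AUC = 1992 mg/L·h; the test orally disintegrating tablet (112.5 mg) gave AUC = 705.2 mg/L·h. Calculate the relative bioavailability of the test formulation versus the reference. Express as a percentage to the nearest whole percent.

F_rel = (AUC_test/D_test) / (AUC_ref/D_ref)
      = (705.2/112.5) / (1992/150)
      = 6.26844 / 13.28 = 0.4720 = 47.20%

F_rel = 47%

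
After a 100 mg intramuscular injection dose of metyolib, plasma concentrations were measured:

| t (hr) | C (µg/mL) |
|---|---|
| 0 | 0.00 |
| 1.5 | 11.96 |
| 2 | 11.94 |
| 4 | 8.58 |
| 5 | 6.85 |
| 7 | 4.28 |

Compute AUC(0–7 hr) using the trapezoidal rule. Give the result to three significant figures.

AUC = 54.3 µg/mL·hr

Trapezoidal AUC_0→7:
  [0→1.5]: (0.00+11.96)/2 × 1.5 = 8.97
  [1.5→2]: (11.96+11.94)/2 × 0.5 = 5.975
  [2→4]: (11.94+8.58)/2 × 2 = 20.52
  [4→5]: (8.58+6.85)/2 × 1 = 7.715
  [5→7]: (6.85+4.28)/2 × 2 = 11.13
  Sum = 54.31 µg/mL·hr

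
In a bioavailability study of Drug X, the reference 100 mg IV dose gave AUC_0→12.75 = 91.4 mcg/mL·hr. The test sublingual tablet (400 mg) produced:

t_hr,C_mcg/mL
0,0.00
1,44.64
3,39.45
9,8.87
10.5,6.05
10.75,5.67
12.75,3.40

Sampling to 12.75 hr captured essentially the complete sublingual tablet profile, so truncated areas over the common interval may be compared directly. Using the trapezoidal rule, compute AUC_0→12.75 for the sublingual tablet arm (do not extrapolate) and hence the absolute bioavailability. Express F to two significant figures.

F = 0.75

Trapezoidal AUC_0→12.75 (sublingual tablet):
  [0→1]: (0.00+44.64)/2 × 1 = 22.32
  [1→3]: (44.64+39.45)/2 × 2 = 84.09
  [3→9]: (39.45+8.87)/2 × 6 = 144.96
  [9→10.5]: (8.87+6.05)/2 × 1.5 = 11.19
  [10.5→10.75]: (6.05+5.67)/2 × 0.25 = 1.465
  [10.75→12.75]: (5.67+3.40)/2 × 2 = 9.07
  Sum = 273.095 mcg/mL·hr
F = (AUC_ev/D_ev)/(AUC_iv/D_iv) = (273.095/400)/(91.4/100) = 0.6827375/0.914 = 0.7470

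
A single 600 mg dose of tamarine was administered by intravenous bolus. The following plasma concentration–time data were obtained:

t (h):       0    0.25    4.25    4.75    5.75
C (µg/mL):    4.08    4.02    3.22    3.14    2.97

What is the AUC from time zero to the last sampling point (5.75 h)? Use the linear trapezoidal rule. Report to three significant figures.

AUC = 20.1 µg/mL·h

Trapezoidal AUC_0→5.75:
  [0→0.25]: (4.08+4.02)/2 × 0.25 = 1.0125
  [0.25→4.25]: (4.02+3.22)/2 × 4 = 14.48
  [4.25→4.75]: (3.22+3.14)/2 × 0.5 = 1.59
  [4.75→5.75]: (3.14+2.97)/2 × 1 = 3.055
  Sum = 20.1375 µg/mL·h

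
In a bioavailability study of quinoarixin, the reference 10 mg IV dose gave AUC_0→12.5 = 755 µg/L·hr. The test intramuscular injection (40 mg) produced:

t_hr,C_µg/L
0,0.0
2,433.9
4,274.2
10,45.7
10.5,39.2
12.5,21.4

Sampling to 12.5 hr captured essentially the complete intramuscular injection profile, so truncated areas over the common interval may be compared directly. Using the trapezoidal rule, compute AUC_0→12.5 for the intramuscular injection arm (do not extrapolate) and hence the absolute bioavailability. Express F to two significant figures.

F = 0.72

Trapezoidal AUC_0→12.5 (intramuscular injection):
  [0→2]: (0.0+433.9)/2 × 2 = 433.9
  [2→4]: (433.9+274.2)/2 × 2 = 708.1
  [4→10]: (274.2+45.7)/2 × 6 = 959.7
  [10→10.5]: (45.7+39.2)/2 × 0.5 = 21.225
  [10.5→12.5]: (39.2+21.4)/2 × 2 = 60.6
  Sum = 2183.525 µg/L·hr
F = (AUC_ev/D_ev)/(AUC_iv/D_iv) = (2183.525/40)/(755/10) = 54.588125/75.5 = 0.7230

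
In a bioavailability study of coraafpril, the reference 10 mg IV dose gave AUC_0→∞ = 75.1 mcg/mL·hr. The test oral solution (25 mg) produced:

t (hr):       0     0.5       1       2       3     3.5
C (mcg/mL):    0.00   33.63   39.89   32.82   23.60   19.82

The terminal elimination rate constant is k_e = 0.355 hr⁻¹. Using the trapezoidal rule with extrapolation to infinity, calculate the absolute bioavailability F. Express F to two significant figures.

F = 0.84

Trapezoidal AUC_0→3.5 (oral solution):
  [0→0.5]: (0.00+33.63)/2 × 0.5 = 8.4075
  [0.5→1]: (33.63+39.89)/2 × 0.5 = 18.38
  [1→2]: (39.89+32.82)/2 × 1 = 36.355
  [2→3]: (32.82+23.60)/2 × 1 = 28.21
  [3→3.5]: (23.60+19.82)/2 × 0.5 = 10.855
  Sum = 102.2075 mcg/mL·hr
Tail: C_last/k_e = 19.82/0.355 = 55.831
AUC_0→∞ (oral solution) = 102.2075 + 55.831 = 158.0385 mcg/mL·hr
F = (AUC_ev/D_ev)/(AUC_iv/D_iv) = (158.0385/25)/(75.1/10) = 6.32154/7.51 = 0.8417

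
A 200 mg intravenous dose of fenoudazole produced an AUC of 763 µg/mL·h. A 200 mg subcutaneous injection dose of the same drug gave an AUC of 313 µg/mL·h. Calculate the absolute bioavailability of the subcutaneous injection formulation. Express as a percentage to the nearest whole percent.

F = 41%

F = (AUC_ev / D_ev) / (AUC_iv / D_iv)
  = (313/200) / (763/200)
  = 1.565 / 3.815 = 0.4102
  = 41.02%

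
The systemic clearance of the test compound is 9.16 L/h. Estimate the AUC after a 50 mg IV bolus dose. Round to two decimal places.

AUC_0→∞ = Dose_iv / CL
        = 50 / 9.16 = 5.45852 mg/L·h

AUC = 5.46 mg/L·h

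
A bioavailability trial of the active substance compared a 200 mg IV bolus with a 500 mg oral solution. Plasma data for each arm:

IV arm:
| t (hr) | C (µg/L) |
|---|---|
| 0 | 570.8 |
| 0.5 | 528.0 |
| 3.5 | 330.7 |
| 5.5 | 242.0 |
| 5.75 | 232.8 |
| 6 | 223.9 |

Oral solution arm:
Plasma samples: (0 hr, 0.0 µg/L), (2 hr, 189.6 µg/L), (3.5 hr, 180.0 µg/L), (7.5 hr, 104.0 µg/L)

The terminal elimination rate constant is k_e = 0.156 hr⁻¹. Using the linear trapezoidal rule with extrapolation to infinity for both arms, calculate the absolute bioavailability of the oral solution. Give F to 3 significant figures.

F = 0.185

Trapezoidal AUC_0→6 (IV):
  [0→0.5]: (570.8+528.0)/2 × 0.5 = 274.7
  [0.5→3.5]: (528.0+330.7)/2 × 3 = 1288.05
  [3.5→5.5]: (330.7+242.0)/2 × 2 = 572.7
  [5.5→5.75]: (242.0+232.8)/2 × 0.25 = 59.35
  [5.75→6]: (232.8+223.9)/2 × 0.25 = 57.0875
  Sum = 2251.8875 µg/L·hr
IV tail: 223.9/0.156 = 1435.256; AUC_iv,0→∞ = 2251.8875 + 1435.256 = 3687.1435 µg/L·hr
Trapezoidal AUC_0→7.5 (oral solution):
  [0→2]: (0.0+189.6)/2 × 2 = 189.6
  [2→3.5]: (189.6+180.0)/2 × 1.5 = 277.2
  [3.5→7.5]: (180.0+104.0)/2 × 4 = 568.0
  Sum = 1034.8 µg/L·hr
oral solution tail: 104.0/0.156 = 666.667; AUC_ev,0→∞ = 1034.8 + 666.667 = 1701.467 µg/L·hr
F = (AUC_ev/D_ev)/(AUC_iv/D_iv) = (1701.467/500)/(3687.1435/200) = 3.402934/18.4357 = 0.1846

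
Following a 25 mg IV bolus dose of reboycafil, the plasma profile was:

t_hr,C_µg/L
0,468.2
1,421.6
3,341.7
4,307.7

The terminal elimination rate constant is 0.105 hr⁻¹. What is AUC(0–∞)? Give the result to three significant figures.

Trapezoidal AUC_0→4:
  [0→1]: (468.2+421.6)/2 × 1 = 444.9
  [1→3]: (421.6+341.7)/2 × 2 = 763.3
  [3→4]: (341.7+307.7)/2 × 1 = 324.7
  Sum = 1532.9 µg/L·hr
Extrapolated tail: C_last / k_e = 307.7 / 0.105 = 2930.476
AUC_0→∞ = 1532.9 + 2930.476 = 4463.376 µg/L·hr

AUC = 4460 µg/L·hr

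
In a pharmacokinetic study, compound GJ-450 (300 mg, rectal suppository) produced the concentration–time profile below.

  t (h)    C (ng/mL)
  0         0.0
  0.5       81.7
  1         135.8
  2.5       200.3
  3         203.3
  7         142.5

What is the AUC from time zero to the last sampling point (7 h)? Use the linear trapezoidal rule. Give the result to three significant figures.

AUC = 1120 ng/mL·h

Trapezoidal AUC_0→7:
  [0→0.5]: (0.0+81.7)/2 × 0.5 = 20.425
  [0.5→1]: (81.7+135.8)/2 × 0.5 = 54.375
  [1→2.5]: (135.8+200.3)/2 × 1.5 = 252.075
  [2.5→3]: (200.3+203.3)/2 × 0.5 = 100.9
  [3→7]: (203.3+142.5)/2 × 4 = 691.6
  Sum = 1119.375 ng/mL·h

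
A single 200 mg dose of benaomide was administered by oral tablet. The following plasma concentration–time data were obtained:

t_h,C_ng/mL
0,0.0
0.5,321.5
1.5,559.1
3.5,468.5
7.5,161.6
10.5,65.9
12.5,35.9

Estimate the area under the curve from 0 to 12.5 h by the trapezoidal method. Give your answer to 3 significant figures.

Trapezoidal AUC_0→12.5:
  [0→0.5]: (0.0+321.5)/2 × 0.5 = 80.375
  [0.5→1.5]: (321.5+559.1)/2 × 1 = 440.3
  [1.5→3.5]: (559.1+468.5)/2 × 2 = 1027.6
  [3.5→7.5]: (468.5+161.6)/2 × 4 = 1260.2
  [7.5→10.5]: (161.6+65.9)/2 × 3 = 341.25
  [10.5→12.5]: (65.9+35.9)/2 × 2 = 101.8
  Sum = 3251.525 ng/mL·h

AUC = 3250 ng/mL·h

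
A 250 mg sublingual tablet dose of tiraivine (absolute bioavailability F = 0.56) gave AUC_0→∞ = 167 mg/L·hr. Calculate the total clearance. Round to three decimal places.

CL = F × Dose / AUC_0→∞
   = 0.56 × 250 / 167 = 0.838323 L/hr

CL = 0.838 L/hr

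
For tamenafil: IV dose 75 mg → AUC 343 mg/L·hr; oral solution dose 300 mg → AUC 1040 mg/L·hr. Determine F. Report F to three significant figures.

F = (AUC_ev / D_ev) / (AUC_iv / D_iv)
  = (1040/300) / (343/75)
  = 3.46667 / 4.57333 = 0.7580

F = 0.758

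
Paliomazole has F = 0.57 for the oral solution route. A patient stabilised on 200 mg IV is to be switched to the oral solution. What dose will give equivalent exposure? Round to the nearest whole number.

For equal systemic exposure: F × D_ev = D_iv
D_ev = D_iv / F = 200 / 0.57 = 350.877 mg

D_oral = 351 mg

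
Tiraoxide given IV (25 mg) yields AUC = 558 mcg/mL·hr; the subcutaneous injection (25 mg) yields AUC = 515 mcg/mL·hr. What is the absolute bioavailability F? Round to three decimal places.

F = 0.923

F = (AUC_ev / D_ev) / (AUC_iv / D_iv)
  = (515/25) / (558/25)
  = 20.6 / 22.32 = 0.9229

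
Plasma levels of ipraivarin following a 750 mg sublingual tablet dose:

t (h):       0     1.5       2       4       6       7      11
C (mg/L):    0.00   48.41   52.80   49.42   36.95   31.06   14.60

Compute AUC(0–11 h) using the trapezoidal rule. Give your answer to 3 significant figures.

Trapezoidal AUC_0→11:
  [0→1.5]: (0.00+48.41)/2 × 1.5 = 36.3075
  [1.5→2]: (48.41+52.80)/2 × 0.5 = 25.3025
  [2→4]: (52.80+49.42)/2 × 2 = 102.22
  [4→6]: (49.42+36.95)/2 × 2 = 86.37
  [6→7]: (36.95+31.06)/2 × 1 = 34.005
  [7→11]: (31.06+14.60)/2 × 4 = 91.32
  Sum = 375.525 mg/L·h

AUC = 376 mg/L·h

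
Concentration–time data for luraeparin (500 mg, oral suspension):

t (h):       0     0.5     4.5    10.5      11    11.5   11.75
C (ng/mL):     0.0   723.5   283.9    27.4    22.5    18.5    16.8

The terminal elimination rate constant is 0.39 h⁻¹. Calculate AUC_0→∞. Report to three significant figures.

Trapezoidal AUC_0→11.75:
  [0→0.5]: (0.0+723.5)/2 × 0.5 = 180.875
  [0.5→4.5]: (723.5+283.9)/2 × 4 = 2014.8
  [4.5→10.5]: (283.9+27.4)/2 × 6 = 933.9
  [10.5→11]: (27.4+22.5)/2 × 0.5 = 12.475
  [11→11.5]: (22.5+18.5)/2 × 0.5 = 10.25
  [11.5→11.75]: (18.5+16.8)/2 × 0.25 = 4.4125
  Sum = 3156.7125 ng/mL·h
Extrapolated tail: C_last / k_e = 16.8 / 0.39 = 43.077
AUC_0→∞ = 3156.7125 + 43.077 = 3199.7895 ng/mL·h

AUC = 3200 ng/mL·h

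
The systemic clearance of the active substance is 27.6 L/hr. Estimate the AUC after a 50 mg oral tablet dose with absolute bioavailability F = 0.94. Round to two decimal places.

AUC = 1.70 mg/L·hr

AUC_0→∞ = F × Dose / CL
        = 0.94 × 50 / 27.6 = 1.7029 mg/L·hr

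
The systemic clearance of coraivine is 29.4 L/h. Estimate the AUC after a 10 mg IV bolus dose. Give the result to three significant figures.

AUC_0→∞ = Dose_iv / CL
        = 10 / 29.4 = 0.340136 mg/L·h

AUC = 0.340 mg/L·h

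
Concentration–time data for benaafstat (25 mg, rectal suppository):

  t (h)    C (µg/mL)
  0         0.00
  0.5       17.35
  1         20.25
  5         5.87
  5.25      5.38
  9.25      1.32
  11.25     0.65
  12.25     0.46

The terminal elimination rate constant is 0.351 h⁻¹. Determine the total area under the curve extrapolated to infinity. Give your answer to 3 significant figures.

AUC = 84.6 µg/mL·h

Trapezoidal AUC_0→12.25:
  [0→0.5]: (0.00+17.35)/2 × 0.5 = 4.3375
  [0.5→1]: (17.35+20.25)/2 × 0.5 = 9.4
  [1→5]: (20.25+5.87)/2 × 4 = 52.24
  [5→5.25]: (5.87+5.38)/2 × 0.25 = 1.40625
  [5.25→9.25]: (5.38+1.32)/2 × 4 = 13.4
  [9.25→11.25]: (1.32+0.65)/2 × 2 = 1.97
  [11.25→12.25]: (0.65+0.46)/2 × 1 = 0.555
  Sum = 83.30875 µg/mL·h
Extrapolated tail: C_last / k_e = 0.46 / 0.351 = 1.311
AUC_0→∞ = 83.30875 + 1.311 = 84.61975 µg/mL·h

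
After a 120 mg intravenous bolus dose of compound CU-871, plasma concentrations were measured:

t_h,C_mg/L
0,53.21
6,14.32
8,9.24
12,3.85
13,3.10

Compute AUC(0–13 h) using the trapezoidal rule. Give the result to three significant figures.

AUC = 256 mg/L·h

Trapezoidal AUC_0→13:
  [0→6]: (53.21+14.32)/2 × 6 = 202.59
  [6→8]: (14.32+9.24)/2 × 2 = 23.56
  [8→12]: (9.24+3.85)/2 × 4 = 26.18
  [12→13]: (3.85+3.10)/2 × 1 = 3.475
  Sum = 255.805 mg/L·h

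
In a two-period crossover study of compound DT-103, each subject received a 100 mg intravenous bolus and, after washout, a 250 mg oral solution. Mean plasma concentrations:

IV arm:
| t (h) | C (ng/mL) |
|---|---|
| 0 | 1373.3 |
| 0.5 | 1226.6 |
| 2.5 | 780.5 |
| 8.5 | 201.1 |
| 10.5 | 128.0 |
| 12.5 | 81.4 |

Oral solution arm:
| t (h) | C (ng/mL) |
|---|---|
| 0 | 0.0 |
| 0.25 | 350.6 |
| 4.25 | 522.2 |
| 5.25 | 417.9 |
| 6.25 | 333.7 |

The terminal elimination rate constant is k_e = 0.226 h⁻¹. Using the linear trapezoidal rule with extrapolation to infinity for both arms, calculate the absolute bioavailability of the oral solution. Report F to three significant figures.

F = 0.253

Trapezoidal AUC_0→12.5 (IV):
  [0→0.5]: (1373.3+1226.6)/2 × 0.5 = 649.975
  [0.5→2.5]: (1226.6+780.5)/2 × 2 = 2007.1
  [2.5→8.5]: (780.5+201.1)/2 × 6 = 2944.8
  [8.5→10.5]: (201.1+128.0)/2 × 2 = 329.1
  [10.5→12.5]: (128.0+81.4)/2 × 2 = 209.4
  Sum = 6140.375 ng/mL·h
IV tail: 81.4/0.226 = 360.177; AUC_iv,0→∞ = 6140.375 + 360.177 = 6500.552 ng/mL·h
Trapezoidal AUC_0→6.25 (oral solution):
  [0→0.25]: (0.0+350.6)/2 × 0.25 = 43.825
  [0.25→4.25]: (350.6+522.2)/2 × 4 = 1745.6
  [4.25→5.25]: (522.2+417.9)/2 × 1 = 470.05
  [5.25→6.25]: (417.9+333.7)/2 × 1 = 375.8
  Sum = 2635.275 ng/mL·h
oral solution tail: 333.7/0.226 = 1476.549; AUC_ev,0→∞ = 2635.275 + 1476.549 = 4111.824 ng/mL·h
F = (AUC_ev/D_ev)/(AUC_iv/D_iv) = (4111.824/250)/(6500.552/100) = 16.447296/65.00552 = 0.2530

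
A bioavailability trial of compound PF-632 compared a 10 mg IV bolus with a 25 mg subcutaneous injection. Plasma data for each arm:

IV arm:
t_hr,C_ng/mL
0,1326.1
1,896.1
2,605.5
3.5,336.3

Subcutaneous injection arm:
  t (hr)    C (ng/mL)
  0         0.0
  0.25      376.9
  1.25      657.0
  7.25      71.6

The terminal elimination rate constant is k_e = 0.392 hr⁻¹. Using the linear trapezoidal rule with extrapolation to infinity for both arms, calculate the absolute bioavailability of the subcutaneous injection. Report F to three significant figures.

Trapezoidal AUC_0→3.5 (IV):
  [0→1]: (1326.1+896.1)/2 × 1 = 1111.1
  [1→2]: (896.1+605.5)/2 × 1 = 750.8
  [2→3.5]: (605.5+336.3)/2 × 1.5 = 706.35
  Sum = 2568.25 ng/mL·hr
IV tail: 336.3/0.392 = 857.908; AUC_iv,0→∞ = 2568.25 + 857.908 = 3426.158 ng/mL·hr
Trapezoidal AUC_0→7.25 (subcutaneous injection):
  [0→0.25]: (0.0+376.9)/2 × 0.25 = 47.1125
  [0.25→1.25]: (376.9+657.0)/2 × 1 = 516.95
  [1.25→7.25]: (657.0+71.6)/2 × 6 = 2185.8
  Sum = 2749.8625 ng/mL·hr
subcutaneous injection tail: 71.6/0.392 = 182.653; AUC_ev,0→∞ = 2749.8625 + 182.653 = 2932.5155 ng/mL·hr
F = (AUC_ev/D_ev)/(AUC_iv/D_iv) = (2932.5155/25)/(3426.158/10) = 117.30062/342.6158 = 0.3424

F = 0.342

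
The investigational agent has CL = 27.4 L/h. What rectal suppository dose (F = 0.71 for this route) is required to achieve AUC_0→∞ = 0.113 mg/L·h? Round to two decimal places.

Dose = CL × AUC_0→∞ / F
     = 27.4 × 0.113 / 0.71 = 4.36085 mg

Dose = 4.36 mg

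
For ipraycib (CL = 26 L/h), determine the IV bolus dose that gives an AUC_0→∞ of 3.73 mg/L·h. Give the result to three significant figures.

Dose_iv = CL × AUC_0→∞
     = 26 × 3.73 = 96.98 mg

Dose = 97.0 mg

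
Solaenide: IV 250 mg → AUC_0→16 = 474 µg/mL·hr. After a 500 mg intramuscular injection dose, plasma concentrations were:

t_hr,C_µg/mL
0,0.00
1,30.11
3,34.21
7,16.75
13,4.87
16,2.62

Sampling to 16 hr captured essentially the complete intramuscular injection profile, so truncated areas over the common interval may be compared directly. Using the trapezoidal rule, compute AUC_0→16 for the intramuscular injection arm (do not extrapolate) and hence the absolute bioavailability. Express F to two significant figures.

F = 0.27

Trapezoidal AUC_0→16 (intramuscular injection):
  [0→1]: (0.00+30.11)/2 × 1 = 15.055
  [1→3]: (30.11+34.21)/2 × 2 = 64.32
  [3→7]: (34.21+16.75)/2 × 4 = 101.92
  [7→13]: (16.75+4.87)/2 × 6 = 64.86
  [13→16]: (4.87+2.62)/2 × 3 = 11.235
  Sum = 257.39 µg/mL·hr
F = (AUC_ev/D_ev)/(AUC_iv/D_iv) = (257.39/500)/(474/250) = 0.51478/1.896 = 0.2715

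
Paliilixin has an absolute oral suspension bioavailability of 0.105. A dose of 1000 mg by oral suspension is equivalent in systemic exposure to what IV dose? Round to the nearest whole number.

D_iv = 105 mg

Systemic exposure from an extravascular dose = F × D_ev, so the equivalent IV dose is F × D_ev.
D_iv = F × D_ev = 0.105 × 1000 = 105 mg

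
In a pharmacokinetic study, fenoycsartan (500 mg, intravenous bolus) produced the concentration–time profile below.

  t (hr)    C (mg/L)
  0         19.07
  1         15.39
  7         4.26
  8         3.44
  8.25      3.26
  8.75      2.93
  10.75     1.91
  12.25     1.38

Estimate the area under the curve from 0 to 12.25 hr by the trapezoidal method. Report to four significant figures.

AUC = 89.72 mg/L·hr

Trapezoidal AUC_0→12.25:
  [0→1]: (19.07+15.39)/2 × 1 = 17.23
  [1→7]: (15.39+4.26)/2 × 6 = 58.95
  [7→8]: (4.26+3.44)/2 × 1 = 3.85
  [8→8.25]: (3.44+3.26)/2 × 0.25 = 0.8375
  [8.25→8.75]: (3.26+2.93)/2 × 0.5 = 1.5475
  [8.75→10.75]: (2.93+1.91)/2 × 2 = 4.84
  [10.75→12.25]: (1.91+1.38)/2 × 1.5 = 2.4675
  Sum = 89.7225 mg/L·hr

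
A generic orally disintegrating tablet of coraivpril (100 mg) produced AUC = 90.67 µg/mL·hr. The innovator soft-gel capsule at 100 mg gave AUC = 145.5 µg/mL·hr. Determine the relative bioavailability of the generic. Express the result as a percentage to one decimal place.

F_rel = 62.3%

F_rel = (AUC_test/D_test) / (AUC_ref/D_ref)
      = (90.67/100) / (145.5/100)
      = 0.9067 / 1.455 = 0.6232 = 62.32%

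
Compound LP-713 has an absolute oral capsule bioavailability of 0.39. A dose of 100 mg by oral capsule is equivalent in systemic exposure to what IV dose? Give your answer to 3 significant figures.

D_iv = 39.0 mg

Systemic exposure from an extravascular dose = F × D_ev, so the equivalent IV dose is F × D_ev.
D_iv = F × D_ev = 0.39 × 100 = 39 mg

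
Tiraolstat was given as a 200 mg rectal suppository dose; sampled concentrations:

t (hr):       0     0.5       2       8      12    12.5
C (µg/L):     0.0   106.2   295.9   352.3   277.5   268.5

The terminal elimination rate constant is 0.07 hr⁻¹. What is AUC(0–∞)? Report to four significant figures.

AUC = 7505 µg/L·hr

Trapezoidal AUC_0→12.5:
  [0→0.5]: (0.0+106.2)/2 × 0.5 = 26.55
  [0.5→2]: (106.2+295.9)/2 × 1.5 = 301.575
  [2→8]: (295.9+352.3)/2 × 6 = 1944.6
  [8→12]: (352.3+277.5)/2 × 4 = 1259.6
  [12→12.5]: (277.5+268.5)/2 × 0.5 = 136.5
  Sum = 3668.825 µg/L·hr
Extrapolated tail: C_last / k_e = 268.5 / 0.07 = 3835.714
AUC_0→∞ = 3668.825 + 3835.714 = 7504.539 µg/L·hr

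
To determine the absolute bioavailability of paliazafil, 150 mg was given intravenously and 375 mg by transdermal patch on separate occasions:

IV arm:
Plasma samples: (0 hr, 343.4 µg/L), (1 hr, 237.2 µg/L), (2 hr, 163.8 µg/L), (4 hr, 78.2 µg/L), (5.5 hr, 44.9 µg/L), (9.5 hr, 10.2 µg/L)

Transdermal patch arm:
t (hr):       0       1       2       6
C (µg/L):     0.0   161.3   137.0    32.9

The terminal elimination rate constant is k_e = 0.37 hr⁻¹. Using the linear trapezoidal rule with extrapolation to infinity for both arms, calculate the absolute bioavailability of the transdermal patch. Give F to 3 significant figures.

F = 0.274

Trapezoidal AUC_0→9.5 (IV):
  [0→1]: (343.4+237.2)/2 × 1 = 290.3
  [1→2]: (237.2+163.8)/2 × 1 = 200.5
  [2→4]: (163.8+78.2)/2 × 2 = 242.0
  [4→5.5]: (78.2+44.9)/2 × 1.5 = 92.325
  [5.5→9.5]: (44.9+10.2)/2 × 4 = 110.2
  Sum = 935.325 µg/L·hr
IV tail: 10.2/0.37 = 27.568; AUC_iv,0→∞ = 935.325 + 27.568 = 962.893 µg/L·hr
Trapezoidal AUC_0→6 (transdermal patch):
  [0→1]: (0.0+161.3)/2 × 1 = 80.65
  [1→2]: (161.3+137.0)/2 × 1 = 149.15
  [2→6]: (137.0+32.9)/2 × 4 = 339.8
  Sum = 569.6 µg/L·hr
transdermal patch tail: 32.9/0.37 = 88.919; AUC_ev,0→∞ = 569.6 + 88.919 = 658.519 µg/L·hr
F = (AUC_ev/D_ev)/(AUC_iv/D_iv) = (658.519/375)/(962.893/150) = 1.75605/6.41929 = 0.2736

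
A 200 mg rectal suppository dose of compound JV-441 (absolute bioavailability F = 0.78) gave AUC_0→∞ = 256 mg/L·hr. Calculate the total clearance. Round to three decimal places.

CL = F × Dose / AUC_0→∞
   = 0.78 × 200 / 256 = 0.609375 L/hr

CL = 0.609 L/hr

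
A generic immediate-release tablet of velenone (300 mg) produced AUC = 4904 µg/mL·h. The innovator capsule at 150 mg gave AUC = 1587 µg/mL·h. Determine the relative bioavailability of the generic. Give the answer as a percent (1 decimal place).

F_rel = 154.5%

F_rel = (AUC_test/D_test) / (AUC_ref/D_ref)
      = (4904/300) / (1587/150)
      = 16.3467 / 10.58 = 1.5451 = 154.51%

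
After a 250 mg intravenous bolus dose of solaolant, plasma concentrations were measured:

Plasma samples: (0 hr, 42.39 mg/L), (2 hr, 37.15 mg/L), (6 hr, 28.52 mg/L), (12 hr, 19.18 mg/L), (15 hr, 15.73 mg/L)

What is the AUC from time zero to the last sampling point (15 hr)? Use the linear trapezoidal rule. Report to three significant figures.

Trapezoidal AUC_0→15:
  [0→2]: (42.39+37.15)/2 × 2 = 79.54
  [2→6]: (37.15+28.52)/2 × 4 = 131.34
  [6→12]: (28.52+19.18)/2 × 6 = 143.1
  [12→15]: (19.18+15.73)/2 × 3 = 52.365
  Sum = 406.345 mg/L·hr

AUC = 406 mg/L·hr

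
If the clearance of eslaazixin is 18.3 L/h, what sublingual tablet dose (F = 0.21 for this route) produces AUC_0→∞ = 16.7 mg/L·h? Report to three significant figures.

Dose = 1460 mg

Dose = CL × AUC_0→∞ / F
     = 18.3 × 16.7 / 0.21 = 1455.29 mg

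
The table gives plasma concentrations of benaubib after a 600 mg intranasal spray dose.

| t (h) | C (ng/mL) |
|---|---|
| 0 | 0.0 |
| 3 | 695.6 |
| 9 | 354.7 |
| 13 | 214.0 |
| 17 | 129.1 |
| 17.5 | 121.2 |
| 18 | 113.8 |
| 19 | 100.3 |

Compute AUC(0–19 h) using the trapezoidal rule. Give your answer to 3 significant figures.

AUC = 6250 ng/mL·h

Trapezoidal AUC_0→19:
  [0→3]: (0.0+695.6)/2 × 3 = 1043.4
  [3→9]: (695.6+354.7)/2 × 6 = 3150.9
  [9→13]: (354.7+214.0)/2 × 4 = 1137.4
  [13→17]: (214.0+129.1)/2 × 4 = 686.2
  [17→17.5]: (129.1+121.2)/2 × 0.5 = 62.575
  [17.5→18]: (121.2+113.8)/2 × 0.5 = 58.75
  [18→19]: (113.8+100.3)/2 × 1 = 107.05
  Sum = 6246.275 ng/mL·h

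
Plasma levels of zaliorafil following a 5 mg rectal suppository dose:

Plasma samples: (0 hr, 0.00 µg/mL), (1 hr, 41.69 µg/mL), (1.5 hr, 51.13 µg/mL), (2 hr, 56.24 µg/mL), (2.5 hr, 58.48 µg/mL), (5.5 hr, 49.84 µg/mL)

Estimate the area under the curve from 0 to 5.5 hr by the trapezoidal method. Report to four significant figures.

AUC = 262.1 µg/mL·hr

Trapezoidal AUC_0→5.5:
  [0→1]: (0.00+41.69)/2 × 1 = 20.845
  [1→1.5]: (41.69+51.13)/2 × 0.5 = 23.205
  [1.5→2]: (51.13+56.24)/2 × 0.5 = 26.8425
  [2→2.5]: (56.24+58.48)/2 × 0.5 = 28.68
  [2.5→5.5]: (58.48+49.84)/2 × 3 = 162.48
  Sum = 262.0525 µg/mL·hr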